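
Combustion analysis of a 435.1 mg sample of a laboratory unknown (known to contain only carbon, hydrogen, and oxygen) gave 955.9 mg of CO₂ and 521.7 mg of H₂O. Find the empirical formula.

mol C = 0.9559 g CO₂ ÷ 44.009 g/mol = 0.021721 mol
mol H = 2 × 0.5217 g H₂O ÷ 18.015 g/mol = 0.057918 mol
mass O = 0.4351 − (0.26089 + 0.058382) = 0.11583 g → mol O = 0.11583 ÷ 15.999 = 0.0072400 mol
Divide by the smallest (0.0072400 mol): C 3.000, H 8.000, O 1.000

C3H8O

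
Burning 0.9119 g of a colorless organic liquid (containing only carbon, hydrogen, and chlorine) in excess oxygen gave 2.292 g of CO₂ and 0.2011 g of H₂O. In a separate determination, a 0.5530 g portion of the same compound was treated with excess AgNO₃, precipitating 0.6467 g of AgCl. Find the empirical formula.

mol C = 2.292 g CO₂ ÷ 44.009 g/mol = 0.052080 mol
mol H = 2 × 0.2011 g H₂O ÷ 18.015 g/mol = 0.022326 mol
From the AgCl data: mol Cl per gram of compound = (0.6467 ÷ 143.318) ÷ 0.5530 = 0.0081598 mol/g, so in the 0.9119 g combustion sample mol Cl = 0.0074409 mol
Divide by the smallest (0.0074409 mol): C 6.999, H 3.000, Cl 1.000

C7H3Cl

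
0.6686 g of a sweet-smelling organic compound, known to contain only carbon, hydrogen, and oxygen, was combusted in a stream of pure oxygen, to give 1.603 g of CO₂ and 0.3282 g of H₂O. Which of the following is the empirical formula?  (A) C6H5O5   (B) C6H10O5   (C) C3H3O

(C) C3H3O

mol C = 1.603 g CO₂ ÷ 44.009 g/mol = 0.036424 mol
mol H = 2 × 0.3282 g H₂O ÷ 18.015 g/mol = 0.036436 mol
mass O = 0.6686 − (0.43749 + 0.036728) = 0.19438 g → mol O = 0.19438 ÷ 15.999 = 0.012149 mol
Divide by the smallest (0.012149 mol): C 2.998, H 2.999, O 1.000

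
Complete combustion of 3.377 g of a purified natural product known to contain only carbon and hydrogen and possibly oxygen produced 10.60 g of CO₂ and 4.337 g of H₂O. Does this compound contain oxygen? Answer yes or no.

mol C = 10.60 g CO₂ ÷ 44.009 g/mol = 0.24086 mol
mol H = 2 × 4.337 g H₂O ÷ 18.015 g/mol = 0.48149 mol
C and H together account for 3.3783 g — essentially the entire 3.377 g sample — so the compound contains no oxygen.

no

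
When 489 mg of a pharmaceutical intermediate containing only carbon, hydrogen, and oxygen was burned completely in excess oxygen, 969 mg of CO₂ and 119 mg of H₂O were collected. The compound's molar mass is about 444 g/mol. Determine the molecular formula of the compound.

mol C = 0.969 g CO₂ ÷ 44.009 g/mol = 0.02202 mol
mol H = 2 × 0.119 g H₂O ÷ 18.015 g/mol = 0.01321 mol
mass O = 0.489 − (0.2645 + 0.01332) = 0.2112 g → mol O = 0.2112 ÷ 15.999 = 0.01320 mol
Divide by the smallest (0.01320 mol): C 1.668, H 1.001, O 1.000
Multiplying each by 3 gives whole numbers: C 5.00, H 3.00, O 3.00
Empirical formula: C5H3O3
Empirical-formula mass = 111.08 g/mol; 444 ÷ 111.08 ≈ 4, so the molecular formula is C20H12O12.

C20H12O12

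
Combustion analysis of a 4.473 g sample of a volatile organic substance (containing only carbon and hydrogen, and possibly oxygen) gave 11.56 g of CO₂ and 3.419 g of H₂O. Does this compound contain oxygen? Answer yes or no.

mol C = 11.56 g CO₂ ÷ 44.009 g/mol = 0.26267 mol
mol H = 2 × 3.419 g H₂O ÷ 18.015 g/mol = 0.37957 mol
C and H account for only 3.5376 g of the 4.473 g sample; the remaining 0.93542 g must be oxygen.

yes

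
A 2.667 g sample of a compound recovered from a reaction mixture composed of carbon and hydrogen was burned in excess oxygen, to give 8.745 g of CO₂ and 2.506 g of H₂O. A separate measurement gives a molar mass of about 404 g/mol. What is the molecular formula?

C30H42

mol C = 8.745 g CO₂ ÷ 44.009 g/mol = 0.19871 mol
mol H = 2 × 2.506 g H₂O ÷ 18.015 g/mol = 0.27821 mol
Divide by the smallest (0.19871 mol): C 1.000, H 1.400
Multiplying each by 5 gives whole numbers: C 5.00, H 7.00
Empirical formula: C5H7
Empirical-formula mass = 67.11 g/mol; 404 ÷ 67.11 ≈ 6, so the molecular formula is C30H42.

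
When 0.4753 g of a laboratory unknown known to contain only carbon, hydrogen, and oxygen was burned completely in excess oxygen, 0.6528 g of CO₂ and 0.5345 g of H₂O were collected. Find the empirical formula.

mol C = 0.6528 g CO₂ ÷ 44.009 g/mol = 0.014833 mol
mol H = 2 × 0.5345 g H₂O ÷ 18.015 g/mol = 0.059339 mol
mass O = 0.4753 − (0.17816 + 0.059814) = 0.23732 g → mol O = 0.23732 ÷ 15.999 = 0.014834 mol
Divide by the smallest (0.014833 mol): C 1.000, H 4.000, O 1.000

CH4O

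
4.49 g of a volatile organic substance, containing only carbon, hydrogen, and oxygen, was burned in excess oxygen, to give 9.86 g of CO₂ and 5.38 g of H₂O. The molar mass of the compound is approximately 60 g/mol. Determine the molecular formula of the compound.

C3H8O

mol C = 9.86 g CO₂ ÷ 44.009 g/mol = 0.2240 mol
mol H = 2 × 5.38 g H₂O ÷ 18.015 g/mol = 0.5973 mol
mass O = 4.49 − (2.691 + 0.6021) = 1.197 g → mol O = 1.197 ÷ 15.999 = 0.07481 mol
Divide by the smallest (0.07481 mol): C 2.995, H 7.984, O 1.000
Empirical formula: C3H8O
Empirical-formula mass = 60.10 g/mol; 60 ÷ 60.10 ≈ 1, so the molecular formula is C3H8O.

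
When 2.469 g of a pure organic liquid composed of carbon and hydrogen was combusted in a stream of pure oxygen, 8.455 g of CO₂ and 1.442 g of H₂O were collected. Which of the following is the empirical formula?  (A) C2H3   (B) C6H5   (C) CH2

mol C = 8.455 g CO₂ ÷ 44.009 g/mol = 0.19212 mol
mol H = 2 × 1.442 g H₂O ÷ 18.015 g/mol = 0.16009 mol
Divide by the smallest (0.16009 mol): C 1.200, H 1.000
Multiplying each by 5 gives whole numbers: C 6.00, H 5.00

(B) C6H5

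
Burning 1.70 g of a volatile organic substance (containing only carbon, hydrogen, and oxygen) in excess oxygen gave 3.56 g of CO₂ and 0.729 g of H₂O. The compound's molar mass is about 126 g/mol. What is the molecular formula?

mol C = 3.56 g CO₂ ÷ 44.009 g/mol = 0.08089 mol
mol H = 2 × 0.729 g H₂O ÷ 18.015 g/mol = 0.08093 mol
mass O = 1.70 − (0.9716 + 0.08158) = 0.6468 g → mol O = 0.6468 ÷ 15.999 = 0.04043 mol
Divide by the smallest (0.04043 mol): C 2.001, H 2.002, O 1.000
Empirical formula: C2H2O
Empirical-formula mass = 42.04 g/mol; 126 ÷ 42.04 ≈ 3, so the molecular formula is C6H6O3.

C6H6O3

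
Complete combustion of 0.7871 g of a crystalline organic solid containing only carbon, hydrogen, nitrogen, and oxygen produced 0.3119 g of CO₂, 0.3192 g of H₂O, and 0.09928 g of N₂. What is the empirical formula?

mol C = 0.3119 g CO₂ ÷ 44.009 g/mol = 0.0070872 mol
mol H = 2 × 0.3192 g H₂O ÷ 18.015 g/mol = 0.035437 mol
mol N = 2 × 0.09928 g N₂ ÷ 28.014 g/mol = 0.0070879 mol
mass O = 0.7871 − (0.085124 + 0.035721 + 0.099280) = 0.56698 g → mol O = 0.56698 ÷ 15.999 = 0.035438 mol
Divide by the smallest (0.0070872 mol): C 1.000, H 5.000, N 1.000, O 5.000

CH5NO5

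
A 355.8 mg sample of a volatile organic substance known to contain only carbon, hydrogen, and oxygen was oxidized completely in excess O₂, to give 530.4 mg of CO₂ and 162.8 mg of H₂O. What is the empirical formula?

C2H3O2

mol C = 0.5304 g CO₂ ÷ 44.009 g/mol = 0.012052 mol
mol H = 2 × 0.1628 g H₂O ÷ 18.015 g/mol = 0.018074 mol
mass O = 0.3558 − (0.14476 + 0.018218) = 0.19282 g → mol O = 0.19282 ÷ 15.999 = 0.012052 mol
Divide by the smallest (0.012052 mol): C 1.000, H 1.500, O 1.000
Multiplying each by 2 gives whole numbers: C 2.00, H 3.00, O 2.00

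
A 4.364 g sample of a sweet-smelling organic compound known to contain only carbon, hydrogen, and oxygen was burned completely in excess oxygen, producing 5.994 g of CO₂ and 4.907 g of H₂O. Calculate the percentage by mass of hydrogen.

12.58%

mol C = 5.994 g CO₂ ÷ 44.009 g/mol = 0.13620 mol
mol H = 2 × 4.907 g H₂O ÷ 18.015 g/mol = 0.54477 mol
mass O = 4.364 − (1.6359 + 0.54913) = 2.1790 g → mol O = 2.1790 ÷ 15.999 = 0.13619 mol
mass % H = 0.54913 g ÷ 4.364 g × 100%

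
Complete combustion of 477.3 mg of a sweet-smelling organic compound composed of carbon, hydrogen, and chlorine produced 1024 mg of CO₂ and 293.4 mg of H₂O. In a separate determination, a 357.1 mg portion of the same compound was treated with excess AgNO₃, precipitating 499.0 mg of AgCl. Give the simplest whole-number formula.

C5H7Cl

mol C = 1.024 g CO₂ ÷ 44.009 g/mol = 0.023268 mol
mol H = 2 × 0.2934 g H₂O ÷ 18.015 g/mol = 0.032573 mol
From the AgCl data: mol Cl per gram of compound = (0.4990 ÷ 143.318) ÷ 0.3571 = 0.0097501 mol/g, so in the 0.4773 g combustion sample mol Cl = 0.0046537 mol
Divide by the smallest (0.0046537 mol): C 5.000, H 6.999, Cl 1.000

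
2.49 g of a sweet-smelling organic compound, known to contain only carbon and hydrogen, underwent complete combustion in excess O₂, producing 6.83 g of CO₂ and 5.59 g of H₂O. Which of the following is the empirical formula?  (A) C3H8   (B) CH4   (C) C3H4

(B) CH4

mol C = 6.83 g CO₂ ÷ 44.009 g/mol = 0.1552 mol
mol H = 2 × 5.59 g H₂O ÷ 18.015 g/mol = 0.6206 mol
Divide by the smallest (0.1552 mol): C 1.000, H 3.999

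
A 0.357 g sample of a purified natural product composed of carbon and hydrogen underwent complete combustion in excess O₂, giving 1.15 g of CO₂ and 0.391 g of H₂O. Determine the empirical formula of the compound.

C3H5

mol C = 1.15 g CO₂ ÷ 44.009 g/mol = 0.02613 mol
mol H = 2 × 0.391 g H₂O ÷ 18.015 g/mol = 0.04341 mol
Divide by the smallest (0.02613 mol): C 1.000, H 1.661
Multiplying each by 3 gives whole numbers: C 3.00, H 4.98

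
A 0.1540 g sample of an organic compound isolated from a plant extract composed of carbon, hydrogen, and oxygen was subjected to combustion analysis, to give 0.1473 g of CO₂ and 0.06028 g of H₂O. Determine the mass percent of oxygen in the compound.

mol C = 0.1473 g CO₂ ÷ 44.009 g/mol = 0.0033470 mol
mol H = 2 × 0.06028 g H₂O ÷ 18.015 g/mol = 0.0066922 mol
mass O = 0.1540 − (0.040201 + 0.0067457) = 0.10705 g → mol O = 0.10705 ÷ 15.999 = 0.0066912 mol
mass % O = 0.10705 g ÷ 0.1540 g × 100%

69.51%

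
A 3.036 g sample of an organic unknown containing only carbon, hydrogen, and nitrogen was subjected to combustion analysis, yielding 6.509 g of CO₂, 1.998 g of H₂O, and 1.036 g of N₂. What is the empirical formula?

mol C = 6.509 g CO₂ ÷ 44.009 g/mol = 0.14790 mol
mol H = 2 × 1.998 g H₂O ÷ 18.015 g/mol = 0.22182 mol
mol N = 2 × 1.036 g N₂ ÷ 28.014 g/mol = 0.073963 mol
Divide by the smallest (0.073963 mol): C 2.000, H 2.999, N 1.000

C2H3N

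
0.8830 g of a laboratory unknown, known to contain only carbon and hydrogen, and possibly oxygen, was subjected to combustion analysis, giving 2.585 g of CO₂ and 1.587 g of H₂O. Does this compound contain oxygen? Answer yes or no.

mol C = 2.585 g CO₂ ÷ 44.009 g/mol = 0.058738 mol
mol H = 2 × 1.587 g H₂O ÷ 18.015 g/mol = 0.17619 mol
C and H together account for 0.88310 g — essentially the entire 0.8830 g sample — so the compound contains no oxygen.

no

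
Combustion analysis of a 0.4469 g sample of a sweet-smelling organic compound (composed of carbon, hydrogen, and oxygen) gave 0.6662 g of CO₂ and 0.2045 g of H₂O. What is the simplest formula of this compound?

mol C = 0.6662 g CO₂ ÷ 44.009 g/mol = 0.015138 mol
mol H = 2 × 0.2045 g H₂O ÷ 18.015 g/mol = 0.022703 mol
mass O = 0.4469 − (0.18182 + 0.022885) = 0.24219 g → mol O = 0.24219 ÷ 15.999 = 0.015138 mol
Divide by the smallest (0.015138 mol): C 1.000, H 1.500, O 1.000
Multiplying each by 2 gives whole numbers: C 2.00, H 3.00, O 2.00

C2H3O2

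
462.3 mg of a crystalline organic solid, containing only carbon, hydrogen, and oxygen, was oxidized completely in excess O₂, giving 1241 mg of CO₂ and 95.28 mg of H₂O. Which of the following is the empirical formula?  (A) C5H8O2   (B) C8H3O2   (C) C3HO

mol C = 1.241 g CO₂ ÷ 44.009 g/mol = 0.028199 mol
mol H = 2 × 0.09528 g H₂O ÷ 18.015 g/mol = 0.010578 mol
mass O = 0.4623 − (0.33870 + 0.010662) = 0.11294 g → mol O = 0.11294 ÷ 15.999 = 0.0070593 mol
Divide by the smallest (0.0070593 mol): C 3.995, H 1.498, O 1.000
Multiplying each by 2 gives whole numbers: C 7.99, H 3.00, O 2.00

(B) C8H3O2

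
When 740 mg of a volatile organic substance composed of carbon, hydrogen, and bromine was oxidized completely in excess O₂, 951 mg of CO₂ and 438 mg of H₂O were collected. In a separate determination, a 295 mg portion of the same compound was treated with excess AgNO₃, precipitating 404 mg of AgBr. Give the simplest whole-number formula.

C4H9Br

mol C = 0.951 g CO₂ ÷ 44.009 g/mol = 0.02161 mol
mol H = 2 × 0.438 g H₂O ÷ 18.015 g/mol = 0.04863 mol
From the AgBr data: mol Br per gram of compound = (0.404 ÷ 187.772) ÷ 0.295 = 0.007293 mol/g, so in the 0.740 g combustion sample mol Br = 0.005397 mol
Divide by the smallest (0.005397 mol): C 4.004, H 9.010, Br 1.000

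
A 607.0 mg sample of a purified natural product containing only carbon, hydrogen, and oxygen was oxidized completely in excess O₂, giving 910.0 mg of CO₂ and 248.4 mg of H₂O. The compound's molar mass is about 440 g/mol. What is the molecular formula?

mol C = 0.9100 g CO₂ ÷ 44.009 g/mol = 0.020678 mol
mol H = 2 × 0.2484 g H₂O ÷ 18.015 g/mol = 0.027577 mol
mass O = 0.6070 − (0.24836 + 0.027798) = 0.33084 g → mol O = 0.33084 ÷ 15.999 = 0.020679 mol
Divide by the smallest (0.020678 mol): C 1.000, H 1.334, O 1.000
Multiplying each by 3 gives whole numbers: C 3.00, H 4.00, O 3.00
Empirical formula: C3H4O3
Empirical-formula mass = 88.06 g/mol; 440 ÷ 88.06 ≈ 5, so the molecular formula is C15H20O15.

C15H20O15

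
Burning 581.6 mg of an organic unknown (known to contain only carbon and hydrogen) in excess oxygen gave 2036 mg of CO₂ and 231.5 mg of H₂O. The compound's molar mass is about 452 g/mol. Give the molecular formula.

mol C = 2.036 g CO₂ ÷ 44.009 g/mol = 0.046263 mol
mol H = 2 × 0.2315 g H₂O ÷ 18.015 g/mol = 0.025701 mol
Divide by the smallest (0.025701 mol): C 1.800, H 1.000
Multiplying each by 5 gives whole numbers: C 9.00, H 5.00
Empirical formula: C9H5
Empirical-formula mass = 113.14 g/mol; 452 ÷ 113.14 ≈ 4, so the molecular formula is C36H20.

C36H20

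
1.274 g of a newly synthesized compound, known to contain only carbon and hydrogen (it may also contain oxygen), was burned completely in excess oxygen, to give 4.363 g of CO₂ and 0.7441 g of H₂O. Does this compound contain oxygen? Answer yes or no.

mol C = 4.363 g CO₂ ÷ 44.009 g/mol = 0.099139 mol
mol H = 2 × 0.7441 g H₂O ÷ 18.015 g/mol = 0.082609 mol
C and H together account for 1.2740 g — essentially the entire 1.274 g sample — so the compound contains no oxygen.

no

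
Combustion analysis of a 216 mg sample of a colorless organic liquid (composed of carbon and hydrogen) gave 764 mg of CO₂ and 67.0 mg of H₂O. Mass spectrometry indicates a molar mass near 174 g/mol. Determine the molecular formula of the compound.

C14H6

mol C = 0.764 g CO₂ ÷ 44.009 g/mol = 0.01736 mol
mol H = 2 × 0.0670 g H₂O ÷ 18.015 g/mol = 0.007438 mol
Divide by the smallest (0.007438 mol): C 2.334, H 1.000
Multiplying each by 3 gives whole numbers: C 7.00, H 3.00
Empirical formula: C7H3
Empirical-formula mass = 87.10 g/mol; 174 ÷ 87.10 ≈ 2, so the molecular formula is C14H6.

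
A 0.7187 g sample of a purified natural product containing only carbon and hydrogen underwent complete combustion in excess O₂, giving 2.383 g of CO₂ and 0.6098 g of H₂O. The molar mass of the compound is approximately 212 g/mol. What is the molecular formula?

C16H20

mol C = 2.383 g CO₂ ÷ 44.009 g/mol = 0.054148 mol
mol H = 2 × 0.6098 g H₂O ÷ 18.015 g/mol = 0.067699 mol
Divide by the smallest (0.054148 mol): C 1.000, H 1.250
Multiplying each by 4 gives whole numbers: C 4.00, H 5.00
Empirical formula: C4H5
Empirical-formula mass = 53.08 g/mol; 212 ÷ 53.08 ≈ 4, so the molecular formula is C16H20.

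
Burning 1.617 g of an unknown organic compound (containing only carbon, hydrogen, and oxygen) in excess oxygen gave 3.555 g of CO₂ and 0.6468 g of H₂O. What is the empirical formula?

C9H8O4

mol C = 3.555 g CO₂ ÷ 44.009 g/mol = 0.080779 mol
mol H = 2 × 0.6468 g H₂O ÷ 18.015 g/mol = 0.071807 mol
mass O = 1.617 − (0.97024 + 0.072381) = 0.57438 g → mol O = 0.57438 ÷ 15.999 = 0.035901 mol
Divide by the smallest (0.035901 mol): C 2.250, H 2.000, O 1.000
Multiplying each by 4 gives whole numbers: C 9.00, H 8.00, O 4.00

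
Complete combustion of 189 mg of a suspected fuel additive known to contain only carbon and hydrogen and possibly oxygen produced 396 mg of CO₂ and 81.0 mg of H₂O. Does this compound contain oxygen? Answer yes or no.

mol C = 0.396 g CO₂ ÷ 44.009 g/mol = 0.008998 mol
mol H = 2 × 0.0810 g H₂O ÷ 18.015 g/mol = 0.008993 mol
C and H account for only 0.1171 g of the 0.189 g sample; the remaining 0.07186 g must be oxygen.

yes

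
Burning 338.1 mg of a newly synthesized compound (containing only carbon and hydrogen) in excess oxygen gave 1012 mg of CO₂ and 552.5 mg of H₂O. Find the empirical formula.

mol C = 1.012 g CO₂ ÷ 44.009 g/mol = 0.022995 mol
mol H = 2 × 0.5525 g H₂O ÷ 18.015 g/mol = 0.061338 mol
Divide by the smallest (0.022995 mol): C 1.000, H 2.667
Multiplying each by 3 gives whole numbers: C 3.00, H 8.00

C3H8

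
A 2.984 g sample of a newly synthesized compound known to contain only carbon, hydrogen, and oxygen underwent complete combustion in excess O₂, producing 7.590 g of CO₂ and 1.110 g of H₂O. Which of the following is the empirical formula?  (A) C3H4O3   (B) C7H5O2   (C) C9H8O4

mol C = 7.590 g CO₂ ÷ 44.009 g/mol = 0.17246 mol
mol H = 2 × 1.110 g H₂O ÷ 18.015 g/mol = 0.12323 mol
mass O = 2.984 − (2.0715 + 0.12422) = 0.78831 g → mol O = 0.78831 ÷ 15.999 = 0.049272 mol
Divide by the smallest (0.049272 mol): C 3.500, H 2.501, O 1.000
Multiplying each by 2 gives whole numbers: C 7.00, H 5.00, O 2.00

(B) C7H5O2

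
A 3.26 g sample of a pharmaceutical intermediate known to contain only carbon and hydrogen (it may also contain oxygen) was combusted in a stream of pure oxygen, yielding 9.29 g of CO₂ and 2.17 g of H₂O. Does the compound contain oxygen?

mol C = 9.29 g CO₂ ÷ 44.009 g/mol = 0.2111 mol
mol H = 2 × 2.17 g H₂O ÷ 18.015 g/mol = 0.2409 mol
C and H account for only 2.778 g of the 3.26 g sample; the remaining 0.4817 g must be oxygen.

yes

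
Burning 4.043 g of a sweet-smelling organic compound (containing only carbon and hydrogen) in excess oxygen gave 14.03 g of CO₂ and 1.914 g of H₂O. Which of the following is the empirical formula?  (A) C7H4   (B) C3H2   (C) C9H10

mol C = 14.03 g CO₂ ÷ 44.009 g/mol = 0.31880 mol
mol H = 2 × 1.914 g H₂O ÷ 18.015 g/mol = 0.21249 mol
Divide by the smallest (0.21249 mol): C 1.500, H 1.000
Multiplying each by 2 gives whole numbers: C 3.00, H 2.00

(B) C3H2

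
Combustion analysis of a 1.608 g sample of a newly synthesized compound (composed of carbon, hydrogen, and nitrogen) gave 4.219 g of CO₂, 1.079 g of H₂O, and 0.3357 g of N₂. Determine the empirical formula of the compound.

C4H5N

mol C = 4.219 g CO₂ ÷ 44.009 g/mol = 0.095867 mol
mol H = 2 × 1.079 g H₂O ÷ 18.015 g/mol = 0.11979 mol
mol N = 2 × 0.3357 g N₂ ÷ 28.014 g/mol = 0.023967 mol
Divide by the smallest (0.023967 mol): C 4.000, H 4.998, N 1.000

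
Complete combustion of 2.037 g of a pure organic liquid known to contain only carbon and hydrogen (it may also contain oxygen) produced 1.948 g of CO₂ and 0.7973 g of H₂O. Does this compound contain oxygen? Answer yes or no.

yes

mol C = 1.948 g CO₂ ÷ 44.009 g/mol = 0.044264 mol
mol H = 2 × 0.7973 g H₂O ÷ 18.015 g/mol = 0.088515 mol
C and H account for only 0.62087 g of the 2.037 g sample; the remaining 1.4161 g must be oxygen.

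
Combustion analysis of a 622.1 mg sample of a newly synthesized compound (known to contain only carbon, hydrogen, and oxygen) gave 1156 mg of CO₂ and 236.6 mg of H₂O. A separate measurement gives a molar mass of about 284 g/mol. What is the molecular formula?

mol C = 1.156 g CO₂ ÷ 44.009 g/mol = 0.026267 mol
mol H = 2 × 0.2366 g H₂O ÷ 18.015 g/mol = 0.026267 mol
mass O = 0.6221 − (0.31550 + 0.026477) = 0.28013 g → mol O = 0.28013 ÷ 15.999 = 0.017509 mol
Divide by the smallest (0.017509 mol): C 1.500, H 1.500, O 1.000
Multiplying each by 2 gives whole numbers: C 3.00, H 3.00, O 2.00
Empirical formula: C3H3O2
Empirical-formula mass = 71.06 g/mol; 284 ÷ 71.06 ≈ 4, so the molecular formula is C12H12O8.

C12H12O8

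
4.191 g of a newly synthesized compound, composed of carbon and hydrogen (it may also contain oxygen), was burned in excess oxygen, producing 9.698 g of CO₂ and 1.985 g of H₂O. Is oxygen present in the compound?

mol C = 9.698 g CO₂ ÷ 44.009 g/mol = 0.22036 mol
mol H = 2 × 1.985 g H₂O ÷ 18.015 g/mol = 0.22037 mol
C and H account for only 2.8689 g of the 4.191 g sample; the remaining 1.3221 g must be oxygen.

yes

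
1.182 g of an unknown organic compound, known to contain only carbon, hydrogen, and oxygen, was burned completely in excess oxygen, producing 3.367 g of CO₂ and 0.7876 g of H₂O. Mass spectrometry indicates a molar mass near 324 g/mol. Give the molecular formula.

mol C = 3.367 g CO₂ ÷ 44.009 g/mol = 0.076507 mol
mol H = 2 × 0.7876 g H₂O ÷ 18.015 g/mol = 0.087438 mol
mass O = 1.182 − (0.91893 + 0.088138) = 0.17494 g → mol O = 0.17494 ÷ 15.999 = 0.010934 mol
Divide by the smallest (0.010934 mol): C 6.997, H 7.997, O 1.000
Empirical formula: C7H8O
Empirical-formula mass = 108.14 g/mol; 324 ÷ 108.14 ≈ 3, so the molecular formula is C21H24O3.

C21H24O3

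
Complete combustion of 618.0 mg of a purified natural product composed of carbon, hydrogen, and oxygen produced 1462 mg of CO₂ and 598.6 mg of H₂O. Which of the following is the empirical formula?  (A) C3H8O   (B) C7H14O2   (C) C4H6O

mol C = 1.462 g CO₂ ÷ 44.009 g/mol = 0.033220 mol
mol H = 2 × 0.5986 g H₂O ÷ 18.015 g/mol = 0.066456 mol
mass O = 0.6180 − (0.39901 + 0.066987) = 0.15200 g → mol O = 0.15200 ÷ 15.999 = 0.0095007 mol
Divide by the smallest (0.0095007 mol): C 3.497, H 6.995, O 1.000
Multiplying each by 2 gives whole numbers: C 6.99, H 13.99, O 2.00

(B) C7H14O2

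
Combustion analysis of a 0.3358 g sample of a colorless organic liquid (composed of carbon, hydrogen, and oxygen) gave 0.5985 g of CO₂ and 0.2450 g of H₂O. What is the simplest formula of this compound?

mol C = 0.5985 g CO₂ ÷ 44.009 g/mol = 0.013599 mol
mol H = 2 × 0.2450 g H₂O ÷ 18.015 g/mol = 0.027200 mol
mass O = 0.3358 − (0.16334 + 0.027417) = 0.14504 g → mol O = 0.14504 ÷ 15.999 = 0.0090655 mol
Divide by the smallest (0.0090655 mol): C 1.500, H 3.000, O 1.000
Multiplying each by 2 gives whole numbers: C 3.00, H 6.00, O 2.00

C3H6O2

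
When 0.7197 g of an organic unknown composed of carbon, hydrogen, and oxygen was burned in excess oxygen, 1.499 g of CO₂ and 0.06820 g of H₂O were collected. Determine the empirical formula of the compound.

C9H2O5

mol C = 1.499 g CO₂ ÷ 44.009 g/mol = 0.034061 mol
mol H = 2 × 0.06820 g H₂O ÷ 18.015 g/mol = 0.0075715 mol
mass O = 0.7197 − (0.40911 + 0.0076320) = 0.30296 g → mol O = 0.30296 ÷ 15.999 = 0.018936 mol
Divide by the smallest (0.0075715 mol): C 4.499, H 1.000, O 2.501
Multiplying each by 2 gives whole numbers: C 9.00, H 2.00, O 5.00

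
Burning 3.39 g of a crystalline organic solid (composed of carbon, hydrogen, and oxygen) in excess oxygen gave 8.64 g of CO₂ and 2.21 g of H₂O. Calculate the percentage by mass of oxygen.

mol C = 8.64 g CO₂ ÷ 44.009 g/mol = 0.1963 mol
mol H = 2 × 2.21 g H₂O ÷ 18.015 g/mol = 0.2454 mol
mass O = 3.39 − (2.358 + 0.2473) = 0.7846 g → mol O = 0.7846 ÷ 15.999 = 0.04904 mol
mass % O = 0.7846 g ÷ 3.39 g × 100%

23.1%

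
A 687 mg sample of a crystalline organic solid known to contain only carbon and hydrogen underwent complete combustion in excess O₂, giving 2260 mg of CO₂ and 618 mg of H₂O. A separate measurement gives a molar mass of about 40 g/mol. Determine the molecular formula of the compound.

mol C = 2.26 g CO₂ ÷ 44.009 g/mol = 0.05135 mol
mol H = 2 × 0.618 g H₂O ÷ 18.015 g/mol = 0.06861 mol
Divide by the smallest (0.05135 mol): C 1.000, H 1.336
Multiplying each by 3 gives whole numbers: C 3.00, H 4.01
Empirical formula: C3H4
Empirical-formula mass = 40.06 g/mol; 40 ÷ 40.06 ≈ 1, so the molecular formula is C3H4.

C3H4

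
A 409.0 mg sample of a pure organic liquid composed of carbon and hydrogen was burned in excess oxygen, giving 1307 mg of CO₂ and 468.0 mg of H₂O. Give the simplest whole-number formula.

mol C = 1.307 g CO₂ ÷ 44.009 g/mol = 0.029698 mol
mol H = 2 × 0.4680 g H₂O ÷ 18.015 g/mol = 0.051957 mol
Divide by the smallest (0.029698 mol): C 1.000, H 1.749
Multiplying each by 4 gives whole numbers: C 4.00, H 7.00

C4H7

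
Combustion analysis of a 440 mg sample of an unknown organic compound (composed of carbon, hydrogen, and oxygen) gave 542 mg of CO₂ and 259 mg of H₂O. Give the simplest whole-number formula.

mol C = 0.542 g CO₂ ÷ 44.009 g/mol = 0.01232 mol
mol H = 2 × 0.259 g H₂O ÷ 18.015 g/mol = 0.02875 mol
mass O = 0.440 − (0.1479 + 0.02898) = 0.2631 g → mol O = 0.2631 ÷ 15.999 = 0.01644 mol
Divide by the smallest (0.01232 mol): C 1.000, H 2.335, O 1.335
Multiplying each by 3 gives whole numbers: C 3.00, H 7.00, O 4.01

C3H7O4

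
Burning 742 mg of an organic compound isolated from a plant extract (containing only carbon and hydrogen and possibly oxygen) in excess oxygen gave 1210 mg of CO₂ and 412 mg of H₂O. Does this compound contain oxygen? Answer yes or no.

mol C = 1.21 g CO₂ ÷ 44.009 g/mol = 0.02749 mol
mol H = 2 × 0.412 g H₂O ÷ 18.015 g/mol = 0.04574 mol
C and H account for only 0.3763 g of the 0.742 g sample; the remaining 0.3657 g must be oxygen.

yes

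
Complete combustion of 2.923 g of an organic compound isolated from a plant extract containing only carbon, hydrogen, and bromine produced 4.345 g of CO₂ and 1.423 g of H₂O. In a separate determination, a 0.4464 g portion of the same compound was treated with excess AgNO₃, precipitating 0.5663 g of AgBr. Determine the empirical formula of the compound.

C5H8Br

mol C = 4.345 g CO₂ ÷ 44.009 g/mol = 0.098730 mol
mol H = 2 × 1.423 g H₂O ÷ 18.015 g/mol = 0.15798 mol
From the AgBr data: mol Br per gram of compound = (0.5663 ÷ 187.772) ÷ 0.4464 = 0.0067560 mol/g, so in the 2.923 g combustion sample mol Br = 0.019748 mol
Divide by the smallest (0.019748 mol): C 5.000, H 8.000, Br 1.000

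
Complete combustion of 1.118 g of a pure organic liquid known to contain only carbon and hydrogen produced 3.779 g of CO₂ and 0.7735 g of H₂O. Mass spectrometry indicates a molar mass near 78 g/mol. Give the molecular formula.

mol C = 3.779 g CO₂ ÷ 44.009 g/mol = 0.085869 mol
mol H = 2 × 0.7735 g H₂O ÷ 18.015 g/mol = 0.085873 mol
Divide by the smallest (0.085869 mol): C 1.000, H 1.000
Empirical formula: CH
Empirical-formula mass = 13.02 g/mol; 78 ÷ 13.02 ≈ 6, so the molecular formula is C6H6.

C6H6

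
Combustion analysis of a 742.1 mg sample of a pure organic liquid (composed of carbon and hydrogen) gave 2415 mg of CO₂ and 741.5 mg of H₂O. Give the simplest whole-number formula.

mol C = 2.415 g CO₂ ÷ 44.009 g/mol = 0.054875 mol
mol H = 2 × 0.7415 g H₂O ÷ 18.015 g/mol = 0.082320 mol
Divide by the smallest (0.054875 mol): C 1.000, H 1.500
Multiplying each by 2 gives whole numbers: C 2.00, H 3.00

C2H3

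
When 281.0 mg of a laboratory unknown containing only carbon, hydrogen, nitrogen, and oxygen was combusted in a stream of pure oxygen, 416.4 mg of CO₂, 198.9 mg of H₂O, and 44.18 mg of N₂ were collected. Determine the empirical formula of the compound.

C3H7NO2

mol C = 0.4164 g CO₂ ÷ 44.009 g/mol = 0.0094617 mol
mol H = 2 × 0.1989 g H₂O ÷ 18.015 g/mol = 0.022082 mol
mol N = 2 × 0.04418 g N₂ ÷ 28.014 g/mol = 0.0031541 mol
mass O = 0.2810 − (0.11364 + 0.022258 + 0.044180) = 0.10092 g → mol O = 0.10092 ÷ 15.999 = 0.0063077 mol
Divide by the smallest (0.0031541 mol): C 3.000, H 7.001, N 1.000, O 2.000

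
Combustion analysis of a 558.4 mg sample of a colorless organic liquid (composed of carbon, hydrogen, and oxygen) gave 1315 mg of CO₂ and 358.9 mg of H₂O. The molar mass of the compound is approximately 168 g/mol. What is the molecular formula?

C9H12O3

mol C = 1.315 g CO₂ ÷ 44.009 g/mol = 0.029880 mol
mol H = 2 × 0.3589 g H₂O ÷ 18.015 g/mol = 0.039845 mol
mass O = 0.5584 − (0.35889 + 0.040163) = 0.15934 g → mol O = 0.15934 ÷ 15.999 = 0.0099597 mol
Divide by the smallest (0.0099597 mol): C 3.000, H 4.001, O 1.000
Empirical formula: C3H4O
Empirical-formula mass = 56.06 g/mol; 168 ÷ 56.06 ≈ 3, so the molecular formula is C9H12O3.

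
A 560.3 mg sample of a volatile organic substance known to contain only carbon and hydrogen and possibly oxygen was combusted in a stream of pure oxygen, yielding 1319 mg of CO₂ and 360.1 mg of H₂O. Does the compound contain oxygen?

yes

mol C = 1.319 g CO₂ ÷ 44.009 g/mol = 0.029971 mol
mol H = 2 × 0.3601 g H₂O ÷ 18.015 g/mol = 0.039978 mol
C and H account for only 0.40028 g of the 0.5603 g sample; the remaining 0.16002 g must be oxygen.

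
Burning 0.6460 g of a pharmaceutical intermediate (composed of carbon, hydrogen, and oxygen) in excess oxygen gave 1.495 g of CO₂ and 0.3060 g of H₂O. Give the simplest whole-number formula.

C8H8O3

mol C = 1.495 g CO₂ ÷ 44.009 g/mol = 0.033970 mol
mol H = 2 × 0.3060 g H₂O ÷ 18.015 g/mol = 0.033972 mol
mass O = 0.6460 − (0.40802 + 0.034243) = 0.20374 g → mol O = 0.20374 ÷ 15.999 = 0.012734 mol
Divide by the smallest (0.012734 mol): C 2.668, H 2.668, O 1.000
Multiplying each by 3 gives whole numbers: C 8.00, H 8.00, O 3.00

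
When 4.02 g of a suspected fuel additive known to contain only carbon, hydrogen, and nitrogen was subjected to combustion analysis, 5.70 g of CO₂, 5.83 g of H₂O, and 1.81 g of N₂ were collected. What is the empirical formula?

CH5N

mol C = 5.70 g CO₂ ÷ 44.009 g/mol = 0.1295 mol
mol H = 2 × 5.83 g H₂O ÷ 18.015 g/mol = 0.6472 mol
mol N = 2 × 1.81 g N₂ ÷ 28.014 g/mol = 0.1292 mol
Divide by the smallest (0.1292 mol): C 1.002, H 5.009, N 1.000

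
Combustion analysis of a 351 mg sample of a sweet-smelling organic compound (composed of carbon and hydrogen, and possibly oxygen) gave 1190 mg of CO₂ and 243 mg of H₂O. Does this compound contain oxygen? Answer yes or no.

mol C = 1.19 g CO₂ ÷ 44.009 g/mol = 0.02704 mol
mol H = 2 × 0.243 g H₂O ÷ 18.015 g/mol = 0.02698 mol
C and H together account for 0.3520 g — essentially the entire 0.351 g sample — so the compound contains no oxygen.

no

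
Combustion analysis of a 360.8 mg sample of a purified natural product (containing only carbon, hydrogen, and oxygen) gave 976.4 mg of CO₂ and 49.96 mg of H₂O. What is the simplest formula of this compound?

mol C = 0.9764 g CO₂ ÷ 44.009 g/mol = 0.022186 mol
mol H = 2 × 0.04996 g H₂O ÷ 18.015 g/mol = 0.0055465 mol
mass O = 0.3608 − (0.26648 + 0.0055909) = 0.088729 g → mol O = 0.088729 ÷ 15.999 = 0.0055459 mol
Divide by the smallest (0.0055459 mol): C 4.001, H 1.000, O 1.000

C4HO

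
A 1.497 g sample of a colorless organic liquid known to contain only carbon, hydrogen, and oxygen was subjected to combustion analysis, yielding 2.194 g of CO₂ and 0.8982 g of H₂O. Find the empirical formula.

CH2O

mol C = 2.194 g CO₂ ÷ 44.009 g/mol = 0.049853 mol
mol H = 2 × 0.8982 g H₂O ÷ 18.015 g/mol = 0.099717 mol
mass O = 1.497 − (0.59879 + 0.10051) = 0.79770 g → mol O = 0.79770 ÷ 15.999 = 0.049859 mol
Divide by the smallest (0.049853 mol): C 1.000, H 2.000, O 1.000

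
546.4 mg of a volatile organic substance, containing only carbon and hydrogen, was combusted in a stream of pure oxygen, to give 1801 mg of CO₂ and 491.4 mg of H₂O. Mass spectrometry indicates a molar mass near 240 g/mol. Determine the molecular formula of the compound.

mol C = 1.801 g CO₂ ÷ 44.009 g/mol = 0.040923 mol
mol H = 2 × 0.4914 g H₂O ÷ 18.015 g/mol = 0.054555 mol
Divide by the smallest (0.040923 mol): C 1.000, H 1.333
Multiplying each by 3 gives whole numbers: C 3.00, H 4.00
Empirical formula: C3H4
Empirical-formula mass = 40.06 g/mol; 240 ÷ 40.06 ≈ 6, so the molecular formula is C18H24.

C18H24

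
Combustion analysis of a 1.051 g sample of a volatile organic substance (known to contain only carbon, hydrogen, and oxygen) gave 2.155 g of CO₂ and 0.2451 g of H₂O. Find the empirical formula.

mol C = 2.155 g CO₂ ÷ 44.009 g/mol = 0.048967 mol
mol H = 2 × 0.2451 g H₂O ÷ 18.015 g/mol = 0.027211 mol
mass O = 1.051 − (0.58815 + 0.027428) = 0.43543 g → mol O = 0.43543 ÷ 15.999 = 0.027216 mol
Divide by the smallest (0.027211 mol): C 1.800, H 1.000, O 1.000
Multiplying each by 5 gives whole numbers: C 9.00, H 5.00, O 5.00

C9H5O5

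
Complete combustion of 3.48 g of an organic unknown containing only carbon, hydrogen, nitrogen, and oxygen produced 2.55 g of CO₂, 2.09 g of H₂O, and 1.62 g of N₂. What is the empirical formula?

CH4N2O

mol C = 2.55 g CO₂ ÷ 44.009 g/mol = 0.05794 mol
mol H = 2 × 2.09 g H₂O ÷ 18.015 g/mol = 0.2320 mol
mol N = 2 × 1.62 g N₂ ÷ 28.014 g/mol = 0.1157 mol
mass O = 3.48 − (0.6959 + 0.2339 + 1.620) = 0.9302 g → mol O = 0.9302 ÷ 15.999 = 0.05814 mol
Divide by the smallest (0.05794 mol): C 1.000, H 4.004, N 1.996, O 1.003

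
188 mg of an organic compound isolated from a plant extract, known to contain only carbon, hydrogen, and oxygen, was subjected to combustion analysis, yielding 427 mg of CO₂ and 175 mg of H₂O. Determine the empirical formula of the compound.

C3H6O

mol C = 0.427 g CO₂ ÷ 44.009 g/mol = 0.009703 mol
mol H = 2 × 0.175 g H₂O ÷ 18.015 g/mol = 0.01943 mol
mass O = 0.188 − (0.1165 + 0.01958) = 0.05188 g → mol O = 0.05188 ÷ 15.999 = 0.003243 mol
Divide by the smallest (0.003243 mol): C 2.992, H 5.992, O 1.000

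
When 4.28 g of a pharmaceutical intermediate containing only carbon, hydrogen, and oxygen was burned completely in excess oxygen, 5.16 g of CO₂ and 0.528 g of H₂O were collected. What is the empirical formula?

C2HO3

mol C = 5.16 g CO₂ ÷ 44.009 g/mol = 0.1172 mol
mol H = 2 × 0.528 g H₂O ÷ 18.015 g/mol = 0.05862 mol
mass O = 4.28 − (1.408 + 0.05909) = 2.813 g → mol O = 2.813 ÷ 15.999 = 0.1758 mol
Divide by the smallest (0.05862 mol): C 2.000, H 1.000, O 2.999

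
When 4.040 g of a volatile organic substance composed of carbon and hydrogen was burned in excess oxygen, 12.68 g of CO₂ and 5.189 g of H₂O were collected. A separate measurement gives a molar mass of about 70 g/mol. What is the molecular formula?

mol C = 12.68 g CO₂ ÷ 44.009 g/mol = 0.28812 mol
mol H = 2 × 5.189 g H₂O ÷ 18.015 g/mol = 0.57608 mol
Divide by the smallest (0.28812 mol): C 1.000, H 1.999
Empirical formula: CH2
Empirical-formula mass = 14.03 g/mol; 70 ÷ 14.03 ≈ 5, so the molecular formula is C5H10.

C5H10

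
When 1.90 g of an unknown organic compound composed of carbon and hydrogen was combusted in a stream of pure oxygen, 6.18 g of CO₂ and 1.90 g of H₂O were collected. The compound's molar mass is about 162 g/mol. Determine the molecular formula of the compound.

C12H18

mol C = 6.18 g CO₂ ÷ 44.009 g/mol = 0.1404 mol
mol H = 2 × 1.90 g H₂O ÷ 18.015 g/mol = 0.2109 mol
Divide by the smallest (0.1404 mol): C 1.000, H 1.502
Multiplying each by 2 gives whole numbers: C 2.00, H 3.00
Empirical formula: C2H3
Empirical-formula mass = 27.05 g/mol; 162 ÷ 27.05 ≈ 6, so the molecular formula is C12H18.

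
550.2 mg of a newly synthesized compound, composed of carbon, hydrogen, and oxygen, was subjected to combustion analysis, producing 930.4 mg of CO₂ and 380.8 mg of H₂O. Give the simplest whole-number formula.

C4H8O3

mol C = 0.9304 g CO₂ ÷ 44.009 g/mol = 0.021141 mol
mol H = 2 × 0.3808 g H₂O ÷ 18.015 g/mol = 0.042276 mol
mass O = 0.5502 − (0.25393 + 0.042614) = 0.25366 g → mol O = 0.25366 ÷ 15.999 = 0.015855 mol
Divide by the smallest (0.015855 mol): C 1.333, H 2.666, O 1.000
Multiplying each by 3 gives whole numbers: C 4.00, H 8.00, O 3.00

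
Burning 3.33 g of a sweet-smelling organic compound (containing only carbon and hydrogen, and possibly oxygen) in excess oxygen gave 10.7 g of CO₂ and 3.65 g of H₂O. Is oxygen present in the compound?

no

mol C = 10.7 g CO₂ ÷ 44.009 g/mol = 0.2431 mol
mol H = 2 × 3.65 g H₂O ÷ 18.015 g/mol = 0.4052 mol
C and H together account for 3.329 g — essentially the entire 3.33 g sample — so the compound contains no oxygen.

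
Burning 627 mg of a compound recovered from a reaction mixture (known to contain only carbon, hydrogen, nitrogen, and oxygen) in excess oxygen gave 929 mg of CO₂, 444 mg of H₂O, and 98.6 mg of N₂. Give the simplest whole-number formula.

C3H7NO2

mol C = 0.929 g CO₂ ÷ 44.009 g/mol = 0.02111 mol
mol H = 2 × 0.444 g H₂O ÷ 18.015 g/mol = 0.04929 mol
mol N = 2 × 0.0986 g N₂ ÷ 28.014 g/mol = 0.007039 mol
mass O = 0.627 − (0.2535 + 0.04969 + 0.09860) = 0.2252 g → mol O = 0.2252 ÷ 15.999 = 0.01407 mol
Divide by the smallest (0.007039 mol): C 2.999, H 7.002, N 1.000, O 1.999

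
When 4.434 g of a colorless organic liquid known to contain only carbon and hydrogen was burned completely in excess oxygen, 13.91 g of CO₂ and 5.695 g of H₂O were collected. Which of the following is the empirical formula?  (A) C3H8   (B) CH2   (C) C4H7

(B) CH2

mol C = 13.91 g CO₂ ÷ 44.009 g/mol = 0.31607 mol
mol H = 2 × 5.695 g H₂O ÷ 18.015 g/mol = 0.63225 mol
Divide by the smallest (0.31607 mol): C 1.000, H 2.000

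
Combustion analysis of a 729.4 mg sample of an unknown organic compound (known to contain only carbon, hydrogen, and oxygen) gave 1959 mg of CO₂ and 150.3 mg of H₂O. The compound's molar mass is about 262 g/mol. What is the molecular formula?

C16H6O4

mol C = 1.959 g CO₂ ÷ 44.009 g/mol = 0.044514 mol
mol H = 2 × 0.1503 g H₂O ÷ 18.015 g/mol = 0.016686 mol
mass O = 0.7294 − (0.53465 + 0.016820) = 0.17793 g → mol O = 0.17793 ÷ 15.999 = 0.011121 mol
Divide by the smallest (0.011121 mol): C 4.003, H 1.500, O 1.000
Multiplying each by 2 gives whole numbers: C 8.01, H 3.00, O 2.00
Empirical formula: C8H3O2
Empirical-formula mass = 131.11 g/mol; 262 ÷ 131.11 ≈ 2, so the molecular formula is C16H6O4.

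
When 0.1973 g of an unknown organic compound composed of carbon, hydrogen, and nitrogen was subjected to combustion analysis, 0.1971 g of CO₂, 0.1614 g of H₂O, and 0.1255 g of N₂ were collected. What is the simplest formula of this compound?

CH4N2

mol C = 0.1971 g CO₂ ÷ 44.009 g/mol = 0.0044786 mol
mol H = 2 × 0.1614 g H₂O ÷ 18.015 g/mol = 0.017918 mol
mol N = 2 × 0.1255 g N₂ ÷ 28.014 g/mol = 0.0089598 mol
Divide by the smallest (0.0044786 mol): C 1.000, H 4.001, N 2.001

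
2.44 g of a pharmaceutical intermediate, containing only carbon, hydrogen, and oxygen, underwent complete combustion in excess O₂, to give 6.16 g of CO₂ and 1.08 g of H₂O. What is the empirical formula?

C7H6O2

mol C = 6.16 g CO₂ ÷ 44.009 g/mol = 0.1400 mol
mol H = 2 × 1.08 g H₂O ÷ 18.015 g/mol = 0.1199 mol
mass O = 2.44 − (1.681 + 0.1209) = 0.6379 g → mol O = 0.6379 ÷ 15.999 = 0.03987 mol
Divide by the smallest (0.03987 mol): C 3.510, H 3.007, O 1.000
Multiplying each by 2 gives whole numbers: C 7.02, H 6.01, O 2.00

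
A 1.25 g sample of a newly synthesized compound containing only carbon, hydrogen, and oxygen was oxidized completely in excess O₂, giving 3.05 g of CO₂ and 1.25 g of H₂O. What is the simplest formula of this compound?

C4H8O

mol C = 3.05 g CO₂ ÷ 44.009 g/mol = 0.06930 mol
mol H = 2 × 1.25 g H₂O ÷ 18.015 g/mol = 0.1388 mol
mass O = 1.25 − (0.8324 + 0.1399) = 0.2777 g → mol O = 0.2777 ÷ 15.999 = 0.01736 mol
Divide by the smallest (0.01736 mol): C 3.993, H 7.995, O 1.000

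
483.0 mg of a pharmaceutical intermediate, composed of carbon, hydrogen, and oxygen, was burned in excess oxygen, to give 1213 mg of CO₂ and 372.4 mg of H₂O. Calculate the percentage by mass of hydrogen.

mol C = 1.213 g CO₂ ÷ 44.009 g/mol = 0.027563 mol
mol H = 2 × 0.3724 g H₂O ÷ 18.015 g/mol = 0.041343 mol
mass O = 0.4830 − (0.33105 + 0.041674) = 0.11027 g → mol O = 0.11027 ÷ 15.999 = 0.0068924 mol
mass % H = 0.041674 g ÷ 0.4830 g × 100%

8.63%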